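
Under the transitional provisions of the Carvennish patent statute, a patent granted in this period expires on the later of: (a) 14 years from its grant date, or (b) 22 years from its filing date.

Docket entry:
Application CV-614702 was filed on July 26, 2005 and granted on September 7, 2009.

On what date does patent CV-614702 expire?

2027-07-26

(a) grant + 14 years → 7 September 2023.
(b) filing + 22 years → 26 July 2027.
Later of the two: 26 July 2027.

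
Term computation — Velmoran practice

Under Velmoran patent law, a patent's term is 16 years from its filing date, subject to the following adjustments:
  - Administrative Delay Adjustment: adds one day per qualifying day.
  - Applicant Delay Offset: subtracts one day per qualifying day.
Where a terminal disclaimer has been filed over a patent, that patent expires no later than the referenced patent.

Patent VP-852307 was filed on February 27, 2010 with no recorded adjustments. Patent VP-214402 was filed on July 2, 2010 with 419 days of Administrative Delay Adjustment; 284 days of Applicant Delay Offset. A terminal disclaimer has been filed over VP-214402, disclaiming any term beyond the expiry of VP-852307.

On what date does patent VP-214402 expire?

Natural term of VP-214402:
  Base: filing + 16 years → 2 July 2026.
  Administrative Delay Adjustment: +419 days → 25 August 2027.
  Applicant Delay Offset: −284 days → 14 November 2026.
Expiry of referenced patent VP-852307:
  Base: filing + 16 years → 27 February 2026.
Terminal disclaimer: VP-214402 expires on the earlier of 14 November 2026 and 27 February 2026.

February 27, 2026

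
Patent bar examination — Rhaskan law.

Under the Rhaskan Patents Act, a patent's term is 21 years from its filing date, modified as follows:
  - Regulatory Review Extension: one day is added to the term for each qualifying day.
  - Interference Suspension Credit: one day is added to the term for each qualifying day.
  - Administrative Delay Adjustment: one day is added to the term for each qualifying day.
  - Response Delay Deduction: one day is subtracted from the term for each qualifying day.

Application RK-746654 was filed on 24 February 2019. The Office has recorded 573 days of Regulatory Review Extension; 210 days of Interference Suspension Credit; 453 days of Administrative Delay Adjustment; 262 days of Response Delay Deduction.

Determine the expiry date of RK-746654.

Base term: filing date + 21 years → 24 February 2040.
Regulatory Review Extension: +573 days → 19 September 2041.
Interference Suspension Credit: +210 days → 17 April 2042.
Administrative Delay Adjustment: +453 days → 14 July 2043.
Response Delay Deduction: −262 days → 25 October 2042.

2042-10-25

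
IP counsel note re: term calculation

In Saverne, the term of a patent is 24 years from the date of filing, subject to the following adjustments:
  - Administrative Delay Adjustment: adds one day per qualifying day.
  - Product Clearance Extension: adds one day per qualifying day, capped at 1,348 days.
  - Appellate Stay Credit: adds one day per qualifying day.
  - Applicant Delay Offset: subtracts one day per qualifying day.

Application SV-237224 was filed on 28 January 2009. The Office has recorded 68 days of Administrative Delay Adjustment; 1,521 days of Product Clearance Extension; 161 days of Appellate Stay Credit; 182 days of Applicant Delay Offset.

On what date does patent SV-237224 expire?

Base term: filing date + 24 years → 28 January 2033.
Administrative Delay Adjustment: +68 days → 6 April 2033.
Product Clearance Extension: 1521 days claimed exceeds the 1348-day cap, so +1348 days → 14 December 2036.
Appellate Stay Credit: +161 days → 24 May 2037.
Applicant Delay Offset: −182 days → 23 November 2036.

November 23, 2036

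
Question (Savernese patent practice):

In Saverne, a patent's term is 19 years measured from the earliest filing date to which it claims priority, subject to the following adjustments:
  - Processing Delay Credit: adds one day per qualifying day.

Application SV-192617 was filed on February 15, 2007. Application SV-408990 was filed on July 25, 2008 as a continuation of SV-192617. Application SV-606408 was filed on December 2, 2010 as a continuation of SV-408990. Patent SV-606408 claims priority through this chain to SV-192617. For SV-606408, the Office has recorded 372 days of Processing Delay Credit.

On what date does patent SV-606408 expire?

February 22, 2027

Earliest priority filing: 15 February 2007.
Base term: 15 February 2007 + 19 years → 15 February 2026.
Processing Delay Credit: +372 days → 22 February 2027.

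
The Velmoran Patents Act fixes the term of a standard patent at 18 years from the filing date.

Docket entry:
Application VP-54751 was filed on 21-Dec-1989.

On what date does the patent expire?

Filing date + 18 years → 21 December 2007.

2007-12-21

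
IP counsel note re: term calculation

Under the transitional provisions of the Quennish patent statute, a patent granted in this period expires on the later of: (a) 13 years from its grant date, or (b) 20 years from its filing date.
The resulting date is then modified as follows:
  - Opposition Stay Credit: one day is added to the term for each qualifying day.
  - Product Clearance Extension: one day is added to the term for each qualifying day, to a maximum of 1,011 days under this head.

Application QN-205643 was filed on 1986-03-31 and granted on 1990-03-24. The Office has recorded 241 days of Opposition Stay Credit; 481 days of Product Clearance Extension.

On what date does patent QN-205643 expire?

2008-03-22

(a) grant + 13 years → 24 March 2003.
(b) filing + 20 years → 31 March 2006.
Later of the two: 31 March 2006.
Opposition Stay Credit: +241 days → 27 November 2006.
Product Clearance Extension: 481 days (within the 1011-day cap) → +481 days → 22 March 2008.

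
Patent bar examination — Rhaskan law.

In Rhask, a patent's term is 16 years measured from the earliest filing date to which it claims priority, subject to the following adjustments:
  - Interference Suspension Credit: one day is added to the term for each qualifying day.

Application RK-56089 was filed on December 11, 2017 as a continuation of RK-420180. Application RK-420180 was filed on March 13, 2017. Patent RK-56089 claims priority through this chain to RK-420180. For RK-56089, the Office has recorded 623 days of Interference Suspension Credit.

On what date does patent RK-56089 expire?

Earliest priority filing: 13 March 2017.
Base term: 13 March 2017 + 16 years → 13 March 2033.
Interference Suspension Credit: +623 days → 26 November 2034.

November 26, 2034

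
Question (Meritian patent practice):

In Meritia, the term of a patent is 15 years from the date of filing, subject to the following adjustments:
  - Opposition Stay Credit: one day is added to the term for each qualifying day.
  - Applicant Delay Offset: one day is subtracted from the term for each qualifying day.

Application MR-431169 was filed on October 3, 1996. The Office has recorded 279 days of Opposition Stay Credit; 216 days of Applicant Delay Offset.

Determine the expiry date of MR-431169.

Base term: filing date + 15 years → 3 October 2011.
Opposition Stay Credit: +279 days → 8 July 2012.
Applicant Delay Offset: −216 days → 5 December 2011.

2011-12-05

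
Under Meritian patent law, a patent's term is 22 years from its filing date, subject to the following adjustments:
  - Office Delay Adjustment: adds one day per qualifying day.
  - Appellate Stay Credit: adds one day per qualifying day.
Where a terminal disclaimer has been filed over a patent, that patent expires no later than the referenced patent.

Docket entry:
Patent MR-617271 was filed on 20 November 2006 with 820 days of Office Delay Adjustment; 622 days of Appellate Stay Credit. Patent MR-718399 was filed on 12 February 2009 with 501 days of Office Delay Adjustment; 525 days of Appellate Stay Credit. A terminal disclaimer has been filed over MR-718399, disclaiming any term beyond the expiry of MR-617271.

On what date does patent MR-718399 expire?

2032-11-01

Natural term of MR-718399:
  Base: filing + 22 years → 12 February 2031.
  Office Delay Adjustment: +501 days → 27 June 2032.
  Appellate Stay Credit: +525 days → 4 December 2033.
Expiry of referenced patent MR-617271:
  Base: filing + 22 years → 20 November 2028.
  Office Delay Adjustment: +820 days → 18 February 2031.
  Appellate Stay Credit: +622 days → 1 November 2032.
Terminal disclaimer: MR-718399 expires on the earlier of 4 December 2033 and 1 November 2032.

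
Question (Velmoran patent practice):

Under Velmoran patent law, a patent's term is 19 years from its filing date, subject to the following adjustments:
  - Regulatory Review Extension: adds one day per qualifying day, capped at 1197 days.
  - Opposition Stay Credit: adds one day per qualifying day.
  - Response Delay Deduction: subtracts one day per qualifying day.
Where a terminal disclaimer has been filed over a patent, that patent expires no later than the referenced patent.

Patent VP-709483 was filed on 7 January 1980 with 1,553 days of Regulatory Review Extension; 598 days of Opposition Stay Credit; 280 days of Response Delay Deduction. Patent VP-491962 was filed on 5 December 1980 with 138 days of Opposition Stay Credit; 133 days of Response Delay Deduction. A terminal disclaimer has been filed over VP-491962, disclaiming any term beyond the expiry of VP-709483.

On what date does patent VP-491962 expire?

Natural term of VP-491962:
  Base: filing + 19 years → 5 December 1999.
  Opposition Stay Credit: +138 days → 21 April 2000.
  Response Delay Deduction: −133 days → 10 December 1999.
Expiry of referenced patent VP-709483:
  Base: filing + 19 years → 7 January 1999.
  Regulatory Review Extension: 1553 days claimed exceeds the 1197-day cap, so +1197 days → 18 April 2002.
  Opposition Stay Credit: +598 days → 7 December 2003.
  Response Delay Deduction: −280 days → 2 March 2003.
Terminal disclaimer: VP-491962 expires on the earlier of 10 December 1999 and 2 March 2003.

December 10, 1999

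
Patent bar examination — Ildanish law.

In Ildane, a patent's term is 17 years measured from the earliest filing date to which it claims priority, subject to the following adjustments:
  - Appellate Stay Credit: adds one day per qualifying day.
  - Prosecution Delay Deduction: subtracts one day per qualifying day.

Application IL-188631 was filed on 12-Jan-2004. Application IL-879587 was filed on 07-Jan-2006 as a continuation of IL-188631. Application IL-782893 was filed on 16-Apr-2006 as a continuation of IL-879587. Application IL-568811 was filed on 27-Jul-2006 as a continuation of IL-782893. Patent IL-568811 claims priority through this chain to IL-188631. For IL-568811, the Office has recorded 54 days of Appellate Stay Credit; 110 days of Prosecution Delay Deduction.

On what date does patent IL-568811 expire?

2020-11-17

Earliest priority filing: 12 January 2004.
Base term: 12 January 2004 + 17 years → 12 January 2021.
Appellate Stay Credit: +54 days → 7 March 2021.
Prosecution Delay Deduction: −110 days → 17 November 2020.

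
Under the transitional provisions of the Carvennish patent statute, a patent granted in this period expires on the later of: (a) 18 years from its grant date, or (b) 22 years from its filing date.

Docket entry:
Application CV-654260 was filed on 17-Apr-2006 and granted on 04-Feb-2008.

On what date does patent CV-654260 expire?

April 17, 2028

(a) grant + 18 years → 4 February 2026.
(b) filing + 22 years → 17 April 2028.
Later of the two: 17 April 2028.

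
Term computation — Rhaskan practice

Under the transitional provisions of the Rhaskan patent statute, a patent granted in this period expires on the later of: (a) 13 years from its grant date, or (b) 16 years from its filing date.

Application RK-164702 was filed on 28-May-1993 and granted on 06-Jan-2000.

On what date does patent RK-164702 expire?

(a) grant + 13 years → 6 January 2013.
(b) filing + 16 years → 28 May 2009.
Later of the two: 6 January 2013.

January 6, 2013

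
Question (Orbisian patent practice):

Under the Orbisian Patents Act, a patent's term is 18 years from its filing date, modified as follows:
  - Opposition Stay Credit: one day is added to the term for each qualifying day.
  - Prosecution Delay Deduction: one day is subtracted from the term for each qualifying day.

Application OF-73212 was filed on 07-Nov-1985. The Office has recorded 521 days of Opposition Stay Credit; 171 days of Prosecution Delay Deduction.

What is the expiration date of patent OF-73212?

October 22, 2004

Base term: filing date + 18 years → 7 November 2003.
Opposition Stay Credit: +521 days → 11 April 2005.
Prosecution Delay Deduction: −171 days → 22 October 2004.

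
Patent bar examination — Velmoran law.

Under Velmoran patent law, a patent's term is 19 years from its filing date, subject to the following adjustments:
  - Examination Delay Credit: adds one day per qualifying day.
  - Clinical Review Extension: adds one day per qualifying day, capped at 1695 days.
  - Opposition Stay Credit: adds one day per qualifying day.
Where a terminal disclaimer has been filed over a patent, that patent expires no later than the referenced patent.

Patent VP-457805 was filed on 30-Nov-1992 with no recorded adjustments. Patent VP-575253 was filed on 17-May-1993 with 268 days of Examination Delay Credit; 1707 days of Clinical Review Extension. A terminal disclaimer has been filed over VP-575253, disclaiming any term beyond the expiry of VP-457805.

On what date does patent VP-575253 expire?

2011-11-30

Natural term of VP-575253:
  Base: filing + 19 years → 17 May 2012.
  Examination Delay Credit: +268 days → 9 February 2013.
  Clinical Review Extension: 1707 days claimed exceeds the 1695-day cap, so +1695 days → 1 October 2017.
Expiry of referenced patent VP-457805:
  Base: filing + 19 years → 30 November 2011.
Terminal disclaimer: VP-575253 expires on the earlier of 1 October 2017 and 30 November 2011.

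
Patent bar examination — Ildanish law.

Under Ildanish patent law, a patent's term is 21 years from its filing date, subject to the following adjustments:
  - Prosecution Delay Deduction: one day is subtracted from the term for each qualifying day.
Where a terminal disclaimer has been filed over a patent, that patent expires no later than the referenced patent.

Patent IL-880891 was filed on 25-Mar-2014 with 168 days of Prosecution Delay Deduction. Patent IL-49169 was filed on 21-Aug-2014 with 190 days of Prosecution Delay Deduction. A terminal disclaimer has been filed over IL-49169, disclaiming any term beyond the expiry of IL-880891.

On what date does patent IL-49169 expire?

Natural term of IL-49169:
  Base: filing + 21 years → 21 August 2035.
  Prosecution Delay Deduction: −190 days → 12 February 2035.
Expiry of referenced patent IL-880891:
  Base: filing + 21 years → 25 March 2035.
  Prosecution Delay Deduction: −168 days → 8 October 2034.
Terminal disclaimer: IL-49169 expires on the earlier of 12 February 2035 and 8 October 2034.

2034-10-08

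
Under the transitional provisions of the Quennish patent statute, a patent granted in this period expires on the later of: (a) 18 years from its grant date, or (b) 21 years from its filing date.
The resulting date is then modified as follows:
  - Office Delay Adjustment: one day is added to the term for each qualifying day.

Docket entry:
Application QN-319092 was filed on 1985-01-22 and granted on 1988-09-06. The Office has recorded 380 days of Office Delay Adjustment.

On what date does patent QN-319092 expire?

(a) grant + 18 years → 6 September 2006.
(b) filing + 21 years → 22 January 2006.
Later of the two: 6 September 2006.
Office Delay Adjustment: +380 days → 21 September 2007.

September 21, 2007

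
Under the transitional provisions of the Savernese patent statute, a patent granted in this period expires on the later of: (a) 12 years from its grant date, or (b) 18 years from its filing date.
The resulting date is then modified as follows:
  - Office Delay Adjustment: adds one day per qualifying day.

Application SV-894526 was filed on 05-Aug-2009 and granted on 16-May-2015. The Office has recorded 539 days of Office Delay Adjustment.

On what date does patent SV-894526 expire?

(a) grant + 12 years → 16 May 2027.
(b) filing + 18 years → 5 August 2027.
Later of the two: 5 August 2027.
Office Delay Adjustment: +539 days → 25 January 2029.

January 25, 2029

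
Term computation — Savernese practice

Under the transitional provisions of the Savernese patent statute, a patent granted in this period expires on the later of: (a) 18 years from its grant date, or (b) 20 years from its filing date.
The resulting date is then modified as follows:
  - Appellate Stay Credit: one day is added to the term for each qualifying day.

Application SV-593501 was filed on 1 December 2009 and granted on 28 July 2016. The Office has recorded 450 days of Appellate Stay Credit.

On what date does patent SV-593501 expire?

(a) grant + 18 years → 28 July 2034.
(b) filing + 20 years → 1 December 2029.
Later of the two: 28 July 2034.
Appellate Stay Credit: +450 days → 21 October 2035.

2035-10-21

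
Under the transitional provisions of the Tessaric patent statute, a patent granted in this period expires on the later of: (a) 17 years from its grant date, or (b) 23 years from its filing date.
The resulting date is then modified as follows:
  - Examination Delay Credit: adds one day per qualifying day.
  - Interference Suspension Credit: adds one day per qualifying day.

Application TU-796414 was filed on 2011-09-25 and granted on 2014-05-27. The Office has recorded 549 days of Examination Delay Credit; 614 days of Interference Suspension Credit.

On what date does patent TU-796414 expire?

(a) grant + 17 years → 27 May 2031.
(b) filing + 23 years → 25 September 2034.
Later of the two: 25 September 2034.
Examination Delay Credit: +549 days → 27 March 2036.
Interference Suspension Credit: +614 days → 1 December 2037.

December 1, 2037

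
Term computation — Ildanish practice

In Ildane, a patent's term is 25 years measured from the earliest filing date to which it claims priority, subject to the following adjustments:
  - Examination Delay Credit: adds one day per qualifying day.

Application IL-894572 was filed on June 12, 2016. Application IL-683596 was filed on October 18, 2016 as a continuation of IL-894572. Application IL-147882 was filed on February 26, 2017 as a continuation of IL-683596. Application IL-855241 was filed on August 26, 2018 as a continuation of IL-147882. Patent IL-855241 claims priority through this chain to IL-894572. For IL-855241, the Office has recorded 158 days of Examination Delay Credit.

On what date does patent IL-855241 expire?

November 17, 2041

Earliest priority filing: 12 June 2016.
Base term: 12 June 2016 + 25 years → 12 June 2041.
Examination Delay Credit: +158 days → 17 November 2041.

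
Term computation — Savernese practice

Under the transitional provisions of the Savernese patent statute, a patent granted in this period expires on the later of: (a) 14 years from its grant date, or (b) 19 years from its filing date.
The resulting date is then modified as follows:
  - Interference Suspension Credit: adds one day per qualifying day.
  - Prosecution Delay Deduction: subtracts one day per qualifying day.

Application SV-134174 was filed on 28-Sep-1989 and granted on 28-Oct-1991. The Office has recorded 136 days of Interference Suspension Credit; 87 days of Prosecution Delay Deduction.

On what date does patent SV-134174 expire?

2008-11-16

(a) grant + 14 years → 28 October 2005.
(b) filing + 19 years → 28 September 2008.
Later of the two: 28 September 2008.
Interference Suspension Credit: +136 days → 11 February 2009.
Prosecution Delay Deduction: −87 days → 16 November 2008.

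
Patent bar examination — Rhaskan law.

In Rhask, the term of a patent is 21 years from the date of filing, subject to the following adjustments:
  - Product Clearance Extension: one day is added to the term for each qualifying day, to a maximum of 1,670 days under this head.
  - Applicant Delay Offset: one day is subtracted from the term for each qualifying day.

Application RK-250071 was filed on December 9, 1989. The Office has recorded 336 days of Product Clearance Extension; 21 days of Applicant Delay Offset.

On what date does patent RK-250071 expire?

Base term: filing date + 21 years → 9 December 2010.
Product Clearance Extension: 336 days (within the 1670-day cap) → +336 days → 10 November 2011.
Applicant Delay Offset: −21 days → 20 October 2011.

2011-10-20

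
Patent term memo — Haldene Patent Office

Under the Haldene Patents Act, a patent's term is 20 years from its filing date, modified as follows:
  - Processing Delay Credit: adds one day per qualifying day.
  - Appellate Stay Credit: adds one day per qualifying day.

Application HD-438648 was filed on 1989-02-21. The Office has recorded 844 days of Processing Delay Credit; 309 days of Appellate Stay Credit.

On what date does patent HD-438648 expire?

Base term: filing date + 20 years → 21 February 2009.
Processing Delay Credit: +844 days → 15 June 2011.
Appellate Stay Credit: +309 days → 19 April 2012.

April 19, 2012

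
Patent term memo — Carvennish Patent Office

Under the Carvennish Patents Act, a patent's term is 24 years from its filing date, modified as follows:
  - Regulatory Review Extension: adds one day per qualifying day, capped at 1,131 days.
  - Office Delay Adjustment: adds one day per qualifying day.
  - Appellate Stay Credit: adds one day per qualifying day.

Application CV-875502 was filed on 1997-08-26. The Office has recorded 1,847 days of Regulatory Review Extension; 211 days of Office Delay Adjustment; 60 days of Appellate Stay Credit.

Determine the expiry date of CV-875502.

Base term: filing date + 24 years → 26 August 2021.
Regulatory Review Extension: 1847 days claimed exceeds the 1131-day cap, so +1131 days → 30 September 2024.
Office Delay Adjustment: +211 days → 29 April 2025.
Appellate Stay Credit: +60 days → 28 June 2025.

June 28, 2025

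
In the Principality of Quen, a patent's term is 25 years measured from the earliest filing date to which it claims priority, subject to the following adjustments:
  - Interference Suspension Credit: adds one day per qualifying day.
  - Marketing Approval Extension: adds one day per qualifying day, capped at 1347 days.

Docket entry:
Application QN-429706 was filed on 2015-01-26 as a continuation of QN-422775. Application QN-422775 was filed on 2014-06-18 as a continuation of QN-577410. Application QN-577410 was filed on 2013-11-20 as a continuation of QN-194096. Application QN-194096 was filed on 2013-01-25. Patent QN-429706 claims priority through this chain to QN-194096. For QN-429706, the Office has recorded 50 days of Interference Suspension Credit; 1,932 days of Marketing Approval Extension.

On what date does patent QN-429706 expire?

November 22, 2041

Earliest priority filing: 25 January 2013.
Base term: 25 January 2013 + 25 years → 25 January 2038.
Interference Suspension Credit: +50 days → 16 March 2038.
Marketing Approval Extension: 1932 days claimed exceeds the 1347-day cap, so +1347 days → 22 November 2041.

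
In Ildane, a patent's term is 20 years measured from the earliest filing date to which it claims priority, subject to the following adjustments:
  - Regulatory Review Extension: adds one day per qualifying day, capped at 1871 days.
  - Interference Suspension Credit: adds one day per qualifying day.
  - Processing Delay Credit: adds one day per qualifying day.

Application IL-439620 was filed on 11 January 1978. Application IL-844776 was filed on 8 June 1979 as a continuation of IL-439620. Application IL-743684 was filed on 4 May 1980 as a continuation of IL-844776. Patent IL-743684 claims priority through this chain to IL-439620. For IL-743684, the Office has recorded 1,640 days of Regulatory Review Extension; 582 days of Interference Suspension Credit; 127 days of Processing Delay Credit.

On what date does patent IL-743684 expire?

2004-06-17

Earliest priority filing: 11 January 1978.
Base term: 11 January 1978 + 20 years → 11 January 1998.
Regulatory Review Extension: 1640 days (within the 1871-day cap) → +1640 days → 9 July 2002.
Interference Suspension Credit: +582 days → 11 February 2004.
Processing Delay Credit: +127 days → 17 June 2004.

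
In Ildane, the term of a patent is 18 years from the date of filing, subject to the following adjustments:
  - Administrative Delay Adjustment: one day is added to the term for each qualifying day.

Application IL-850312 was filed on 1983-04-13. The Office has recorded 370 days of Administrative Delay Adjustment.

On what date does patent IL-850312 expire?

Base term: filing date + 18 years → 13 April 2001.
Administrative Delay Adjustment: +370 days → 18 April 2002.

April 18, 2002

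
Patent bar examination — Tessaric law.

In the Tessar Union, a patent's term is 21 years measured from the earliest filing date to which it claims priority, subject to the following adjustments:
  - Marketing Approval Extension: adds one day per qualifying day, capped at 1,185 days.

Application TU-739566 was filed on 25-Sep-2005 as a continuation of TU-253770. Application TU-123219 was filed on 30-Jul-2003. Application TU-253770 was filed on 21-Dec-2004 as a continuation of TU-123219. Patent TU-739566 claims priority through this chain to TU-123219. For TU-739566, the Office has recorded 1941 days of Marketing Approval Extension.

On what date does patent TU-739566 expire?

October 28, 2027

Earliest priority filing: 30 July 2003.
Base term: 30 July 2003 + 21 years → 30 July 2024.
Marketing Approval Extension: 1941 days claimed exceeds the 1185-day cap, so +1185 days → 28 October 2027.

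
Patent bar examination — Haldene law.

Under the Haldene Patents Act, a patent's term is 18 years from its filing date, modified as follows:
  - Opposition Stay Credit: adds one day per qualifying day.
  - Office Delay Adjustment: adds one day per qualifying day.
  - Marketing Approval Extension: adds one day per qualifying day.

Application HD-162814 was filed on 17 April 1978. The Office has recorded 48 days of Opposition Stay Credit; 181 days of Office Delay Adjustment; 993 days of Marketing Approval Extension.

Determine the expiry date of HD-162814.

Base term: filing date + 18 years → 17 April 1996.
Opposition Stay Credit: +48 days → 4 June 1996.
Office Delay Adjustment: +181 days → 2 December 1996.
Marketing Approval Extension: +993 days → 22 August 1999.

August 22, 1999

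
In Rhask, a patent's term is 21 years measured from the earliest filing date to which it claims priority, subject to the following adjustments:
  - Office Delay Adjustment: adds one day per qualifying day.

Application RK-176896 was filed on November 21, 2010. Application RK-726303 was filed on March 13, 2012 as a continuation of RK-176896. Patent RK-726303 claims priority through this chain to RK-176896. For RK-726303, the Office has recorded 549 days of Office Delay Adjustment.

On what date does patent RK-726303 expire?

2033-05-23

Earliest priority filing: 21 November 2010.
Base term: 21 November 2010 + 21 years → 21 November 2031.
Office Delay Adjustment: +549 days → 23 May 2033.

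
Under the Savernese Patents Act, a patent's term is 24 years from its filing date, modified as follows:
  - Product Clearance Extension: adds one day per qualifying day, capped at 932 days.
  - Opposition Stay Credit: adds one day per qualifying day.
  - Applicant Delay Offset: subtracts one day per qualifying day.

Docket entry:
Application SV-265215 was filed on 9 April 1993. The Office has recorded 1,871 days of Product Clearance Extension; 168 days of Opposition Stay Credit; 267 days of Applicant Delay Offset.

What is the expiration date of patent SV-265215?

Base term: filing date + 24 years → 9 April 2017.
Product Clearance Extension: 1871 days claimed exceeds the 932-day cap, so +932 days → 28 October 2019.
Opposition Stay Credit: +168 days → 13 April 2020.
Applicant Delay Offset: −267 days → 21 July 2019.

2019-07-21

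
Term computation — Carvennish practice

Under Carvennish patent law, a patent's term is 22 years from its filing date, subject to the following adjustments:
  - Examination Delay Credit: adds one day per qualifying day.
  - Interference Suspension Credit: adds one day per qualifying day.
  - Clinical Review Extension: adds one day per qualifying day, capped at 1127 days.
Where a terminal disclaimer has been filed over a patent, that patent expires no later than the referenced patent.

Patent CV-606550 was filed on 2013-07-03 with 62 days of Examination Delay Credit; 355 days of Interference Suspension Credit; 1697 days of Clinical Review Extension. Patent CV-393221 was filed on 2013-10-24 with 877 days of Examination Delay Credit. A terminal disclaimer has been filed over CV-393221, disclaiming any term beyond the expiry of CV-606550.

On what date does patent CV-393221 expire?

Natural term of CV-393221:
  Base: filing + 22 years → 24 October 2035.
  Examination Delay Credit: +877 days → 19 March 2038.
Expiry of referenced patent CV-606550:
  Base: filing + 22 years → 3 July 2035.
  Examination Delay Credit: +62 days → 3 September 2035.
  Interference Suspension Credit: +355 days → 23 August 2036.
  Clinical Review Extension: 1697 days claimed exceeds the 1127-day cap, so +1127 days → 24 September 2039.
Terminal disclaimer: CV-393221 expires on the earlier of 19 March 2038 and 24 September 2039.

March 19, 2038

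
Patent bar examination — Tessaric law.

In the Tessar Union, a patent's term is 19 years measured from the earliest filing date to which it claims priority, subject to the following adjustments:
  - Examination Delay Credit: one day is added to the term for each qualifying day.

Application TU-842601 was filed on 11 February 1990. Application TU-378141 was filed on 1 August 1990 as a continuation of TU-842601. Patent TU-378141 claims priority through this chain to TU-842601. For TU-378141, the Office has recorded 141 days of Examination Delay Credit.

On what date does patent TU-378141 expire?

Earliest priority filing: 11 February 1990.
Base term: 11 February 1990 + 19 years → 11 February 2009.
Examination Delay Credit: +141 days → 2 July 2009.

2009-07-02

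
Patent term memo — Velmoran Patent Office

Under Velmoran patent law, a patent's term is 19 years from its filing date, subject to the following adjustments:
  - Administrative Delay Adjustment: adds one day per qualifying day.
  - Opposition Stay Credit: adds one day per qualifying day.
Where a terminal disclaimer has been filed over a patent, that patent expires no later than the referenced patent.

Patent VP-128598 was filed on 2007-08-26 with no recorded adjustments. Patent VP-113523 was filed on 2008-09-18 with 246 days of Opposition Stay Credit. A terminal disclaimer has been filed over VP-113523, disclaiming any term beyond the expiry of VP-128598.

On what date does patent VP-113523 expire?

2026-08-26

Natural term of VP-113523:
  Base: filing + 19 years → 18 September 2027.
  Opposition Stay Credit: +246 days → 21 May 2028.
Expiry of referenced patent VP-128598:
  Base: filing + 19 years → 26 August 2026.
Terminal disclaimer: VP-113523 expires on the earlier of 21 May 2028 and 26 August 2026.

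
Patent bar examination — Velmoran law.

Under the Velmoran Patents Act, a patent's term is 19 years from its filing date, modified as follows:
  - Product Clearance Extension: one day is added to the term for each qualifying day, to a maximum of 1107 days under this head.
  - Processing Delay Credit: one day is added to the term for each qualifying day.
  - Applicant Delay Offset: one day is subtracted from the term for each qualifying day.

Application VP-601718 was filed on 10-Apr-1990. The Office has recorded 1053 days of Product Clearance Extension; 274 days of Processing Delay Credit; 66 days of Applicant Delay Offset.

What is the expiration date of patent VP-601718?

2012-09-22

Base term: filing date + 19 years → 10 April 2009.
Product Clearance Extension: 1053 days (within the 1107-day cap) → +1053 days → 27 February 2012.
Processing Delay Credit: +274 days → 27 November 2012.
Applicant Delay Offset: −66 days → 22 September 2012.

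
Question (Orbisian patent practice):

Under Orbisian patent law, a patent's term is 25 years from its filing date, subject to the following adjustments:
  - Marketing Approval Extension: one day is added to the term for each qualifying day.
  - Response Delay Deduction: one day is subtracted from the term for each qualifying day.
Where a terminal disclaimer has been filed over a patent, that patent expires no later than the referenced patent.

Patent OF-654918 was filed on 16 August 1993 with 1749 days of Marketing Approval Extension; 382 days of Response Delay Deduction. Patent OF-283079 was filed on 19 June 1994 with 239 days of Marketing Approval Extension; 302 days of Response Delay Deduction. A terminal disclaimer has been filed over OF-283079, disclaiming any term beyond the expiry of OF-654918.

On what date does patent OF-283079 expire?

Natural term of OF-283079:
  Base: filing + 25 years → 19 June 2019.
  Marketing Approval Extension: +239 days → 13 February 2020.
  Response Delay Deduction: −302 days → 17 April 2019.
Expiry of referenced patent OF-654918:
  Base: filing + 25 years → 16 August 2018.
  Marketing Approval Extension: +1749 days → 31 May 2023.
  Response Delay Deduction: −382 days → 14 May 2022.
Terminal disclaimer: OF-283079 expires on the earlier of 17 April 2019 and 14 May 2022.

2019-04-17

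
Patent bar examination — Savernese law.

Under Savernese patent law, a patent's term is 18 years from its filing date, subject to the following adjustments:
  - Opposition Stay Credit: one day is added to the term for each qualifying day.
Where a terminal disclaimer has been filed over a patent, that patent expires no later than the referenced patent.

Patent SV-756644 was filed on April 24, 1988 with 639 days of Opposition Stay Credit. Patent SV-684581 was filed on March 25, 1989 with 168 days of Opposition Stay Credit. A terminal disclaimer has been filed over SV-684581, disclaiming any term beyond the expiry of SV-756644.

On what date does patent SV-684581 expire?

2007-09-09

Natural term of SV-684581:
  Base: filing + 18 years → 25 March 2007.
  Opposition Stay Credit: +168 days → 9 September 2007.
Expiry of referenced patent SV-756644:
  Base: filing + 18 years → 24 April 2006.
  Opposition Stay Credit: +639 days → 23 January 2008.
Terminal disclaimer: SV-684581 expires on the earlier of 9 September 2007 and 23 January 2008.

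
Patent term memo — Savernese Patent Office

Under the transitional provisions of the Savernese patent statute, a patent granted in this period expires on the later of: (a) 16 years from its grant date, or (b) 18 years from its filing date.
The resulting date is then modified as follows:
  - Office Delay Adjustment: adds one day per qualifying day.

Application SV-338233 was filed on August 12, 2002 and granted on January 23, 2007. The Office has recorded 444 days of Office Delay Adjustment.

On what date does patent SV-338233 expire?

April 11, 2024

(a) grant + 16 years → 23 January 2023.
(b) filing + 18 years → 12 August 2020.
Later of the two: 23 January 2023.
Office Delay Adjustment: +444 days → 11 April 2024.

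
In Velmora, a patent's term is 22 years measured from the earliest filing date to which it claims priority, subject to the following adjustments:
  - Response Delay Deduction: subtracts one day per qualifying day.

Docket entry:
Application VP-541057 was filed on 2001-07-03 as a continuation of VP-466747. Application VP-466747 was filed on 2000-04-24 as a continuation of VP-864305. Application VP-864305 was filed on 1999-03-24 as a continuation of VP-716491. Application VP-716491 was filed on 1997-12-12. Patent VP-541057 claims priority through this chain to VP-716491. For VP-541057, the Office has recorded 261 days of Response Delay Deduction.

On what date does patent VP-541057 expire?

March 26, 2019

Earliest priority filing: 12 December 1997.
Base term: 12 December 1997 + 22 years → 12 December 2019.
Response Delay Deduction: −261 days → 26 March 2019.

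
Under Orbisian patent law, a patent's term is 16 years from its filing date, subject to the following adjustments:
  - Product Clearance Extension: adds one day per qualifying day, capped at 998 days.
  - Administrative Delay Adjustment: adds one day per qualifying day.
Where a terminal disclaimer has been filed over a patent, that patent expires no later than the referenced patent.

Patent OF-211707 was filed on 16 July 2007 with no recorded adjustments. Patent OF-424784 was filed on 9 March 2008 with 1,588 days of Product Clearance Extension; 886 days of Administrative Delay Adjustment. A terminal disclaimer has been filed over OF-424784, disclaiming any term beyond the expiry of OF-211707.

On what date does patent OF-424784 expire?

Natural term of OF-424784:
  Base: filing + 16 years → 9 March 2024.
  Product Clearance Extension: 1588 days claimed exceeds the 998-day cap, so +998 days → 2 December 2026.
  Administrative Delay Adjustment: +886 days → 6 May 2029.
Expiry of referenced patent OF-211707:
  Base: filing + 16 years → 16 July 2023.
Terminal disclaimer: OF-424784 expires on the earlier of 6 May 2029 and 16 July 2023.

July 16, 2023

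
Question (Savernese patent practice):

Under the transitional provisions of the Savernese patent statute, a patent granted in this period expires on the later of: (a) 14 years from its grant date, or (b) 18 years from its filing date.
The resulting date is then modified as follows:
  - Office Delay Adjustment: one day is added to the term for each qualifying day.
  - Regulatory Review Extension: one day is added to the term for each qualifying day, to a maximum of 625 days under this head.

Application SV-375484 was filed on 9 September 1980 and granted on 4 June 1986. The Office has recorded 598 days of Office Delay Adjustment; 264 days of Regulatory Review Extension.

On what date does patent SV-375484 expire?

2002-10-14

(a) grant + 14 years → 4 June 2000.
(b) filing + 18 years → 9 September 1998.
Later of the two: 4 June 2000.
Office Delay Adjustment: +598 days → 23 January 2002.
Regulatory Review Extension: 264 days (within the 625-day cap) → +264 days → 14 October 2002.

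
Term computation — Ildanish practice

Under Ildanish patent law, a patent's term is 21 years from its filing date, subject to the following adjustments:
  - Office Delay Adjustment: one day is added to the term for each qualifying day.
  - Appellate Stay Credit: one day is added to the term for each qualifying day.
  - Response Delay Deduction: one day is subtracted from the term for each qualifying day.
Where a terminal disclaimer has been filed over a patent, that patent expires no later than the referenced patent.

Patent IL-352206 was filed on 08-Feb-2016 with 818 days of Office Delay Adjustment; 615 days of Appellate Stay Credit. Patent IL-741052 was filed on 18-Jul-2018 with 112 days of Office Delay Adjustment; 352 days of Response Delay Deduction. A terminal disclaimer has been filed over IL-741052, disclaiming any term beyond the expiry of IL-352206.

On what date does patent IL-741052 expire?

November 20, 2038

Natural term of IL-741052:
  Base: filing + 21 years → 18 July 2039.
  Office Delay Adjustment: +112 days → 7 November 2039.
  Response Delay Deduction: −352 days → 20 November 2038.
Expiry of referenced patent IL-352206:
  Base: filing + 21 years → 8 February 2037.
  Office Delay Adjustment: +818 days → 7 May 2039.
  Appellate Stay Credit: +615 days → 11 January 2041.
Terminal disclaimer: IL-741052 expires on the earlier of 20 November 2038 and 11 January 2041.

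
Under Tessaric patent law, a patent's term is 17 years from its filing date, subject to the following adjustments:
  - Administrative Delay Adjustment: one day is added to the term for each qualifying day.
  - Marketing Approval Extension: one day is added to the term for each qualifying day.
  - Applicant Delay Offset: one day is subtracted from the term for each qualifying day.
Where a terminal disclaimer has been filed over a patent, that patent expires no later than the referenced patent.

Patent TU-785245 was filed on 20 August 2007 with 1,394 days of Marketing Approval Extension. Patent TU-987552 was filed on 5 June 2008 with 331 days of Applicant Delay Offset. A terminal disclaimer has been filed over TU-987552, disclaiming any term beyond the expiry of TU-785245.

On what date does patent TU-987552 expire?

Natural term of TU-987552:
  Base: filing + 17 years → 5 June 2025.
  Applicant Delay Offset: −331 days → 9 July 2024.
Expiry of referenced patent TU-785245:
  Base: filing + 17 years → 20 August 2024.
  Marketing Approval Extension: +1394 days → 14 June 2028.
Terminal disclaimer: TU-987552 expires on the earlier of 9 July 2024 and 14 June 2028.

2024-07-09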